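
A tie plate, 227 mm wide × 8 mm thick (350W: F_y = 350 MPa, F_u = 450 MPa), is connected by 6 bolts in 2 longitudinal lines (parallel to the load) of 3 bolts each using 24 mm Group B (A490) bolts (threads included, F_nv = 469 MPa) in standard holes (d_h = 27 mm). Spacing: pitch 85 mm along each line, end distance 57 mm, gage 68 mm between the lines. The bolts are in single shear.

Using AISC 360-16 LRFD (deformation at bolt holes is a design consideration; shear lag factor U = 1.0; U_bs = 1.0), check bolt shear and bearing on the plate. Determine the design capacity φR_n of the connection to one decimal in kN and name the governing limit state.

Bolt shear: A_b = π(24)²/4 = 452.39 mm². φR_n = 0.75 × 469 × 452.39 × 6 × 1 = 954.8 kN.
Bearing (8 mm plate, F_u = 450 MPa): end bolts L_c = 57 − 27/2 = 43.5, R_n = min(1.2×43.5×8×450, 2.4×24×8×450) = 187.92 kN/bolt; interior L_c = 85 − 27 = 58, R_n = 207.36 kN/bolt. φR_n = 0.75 × (2×187.92 + 4×207.36) = 904.0 kN.
Governing: min(954.8, 904.0) = 904.0 kN → bearing.

904.0 kN (bearing governs)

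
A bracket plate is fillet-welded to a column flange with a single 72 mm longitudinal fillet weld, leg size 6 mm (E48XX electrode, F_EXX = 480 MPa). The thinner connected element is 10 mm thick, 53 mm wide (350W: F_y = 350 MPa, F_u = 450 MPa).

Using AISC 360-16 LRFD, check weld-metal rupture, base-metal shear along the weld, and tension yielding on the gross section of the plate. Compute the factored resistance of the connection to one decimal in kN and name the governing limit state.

Weld metal: throat = 0.707×6 = 4.242 mm, L = 72 mm. φR_n = 0.75 × 0.6 × 480 × 4.242 × 72 = 66.0 kN.
Base metal shear (10 mm plate): yield φR_n = 1.0×0.6×350×10×72 = 151.2 kN; rupture φR_n = 0.75×0.6×450×10×72 = 145.8 kN; take 145.8 kN (rupture).
Tension yield (gross): A_g = 53×10 = 530 mm². φR_n = 0.90 × 350 × 530 = 167.0 kN.
Governing: min(66.0, 145.8, 167.0) = 66.0 kN → weld metal.

66.0 kN (weld metal governs)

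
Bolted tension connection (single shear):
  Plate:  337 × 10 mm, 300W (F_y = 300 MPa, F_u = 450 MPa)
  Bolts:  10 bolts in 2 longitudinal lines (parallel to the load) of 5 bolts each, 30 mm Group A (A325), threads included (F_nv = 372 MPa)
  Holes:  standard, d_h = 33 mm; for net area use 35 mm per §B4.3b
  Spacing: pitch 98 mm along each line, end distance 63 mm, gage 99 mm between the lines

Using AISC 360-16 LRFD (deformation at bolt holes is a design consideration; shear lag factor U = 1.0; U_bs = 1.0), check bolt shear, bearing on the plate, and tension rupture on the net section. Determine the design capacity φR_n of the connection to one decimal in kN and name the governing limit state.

901.1 kN (net-section rupture governs)

Bolt shear: A_b = π(30)²/4 = 706.86 mm². φR_n = 0.75 × 372 × 706.86 × 10 × 1 = 1972.1 kN.
Bearing (10 mm plate, F_u = 450 MPa): end bolts L_c = 63 − 33/2 = 46.5, R_n = min(1.2×46.5×10×450, 2.4×30×10×450) = 251.1 kN/bolt; interior L_c = 98 − 33 = 65, R_n = 324 kN/bolt. φR_n = 0.75 × (2×251.1 + 8×324) = 2320.7 kN.
Tension rupture (net): A_n = (337 − 2×35)×10 = 2670 mm² (U = 1.0, A_e = A_n). φR_n = 0.75 × 450 × 2670 = 901.1 kN.
Governing: min(1972.1, 2320.7, 901.1) = 901.1 kN → net-section rupture.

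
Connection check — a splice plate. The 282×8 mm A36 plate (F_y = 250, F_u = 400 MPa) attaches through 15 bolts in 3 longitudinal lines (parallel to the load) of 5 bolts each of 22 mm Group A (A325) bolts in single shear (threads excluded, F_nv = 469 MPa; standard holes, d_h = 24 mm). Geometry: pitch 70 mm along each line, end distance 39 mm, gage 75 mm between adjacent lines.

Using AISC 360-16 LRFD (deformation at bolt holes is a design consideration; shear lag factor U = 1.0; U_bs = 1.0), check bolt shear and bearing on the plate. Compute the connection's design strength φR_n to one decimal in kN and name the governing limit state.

1753.9 kN (bearing governs)

Bolt shear: A_b = π(22)²/4 = 380.13 mm². φR_n = 0.75 × 469 × 380.13 × 15 × 1 = 2005.7 kN.
Bearing (8 mm plate, F_u = 400 MPa): end bolts L_c = 39 − 24/2 = 27, R_n = min(1.2×27×8×400, 2.4×22×8×400) = 103.68 kN/bolt; interior L_c = 70 − 24 = 46, R_n = 168.96 kN/bolt. φR_n = 0.75 × (3×103.68 + 12×168.96) = 1753.9 kN.
Governing: min(2005.7, 1753.9) = 1753.9 kN → bearing.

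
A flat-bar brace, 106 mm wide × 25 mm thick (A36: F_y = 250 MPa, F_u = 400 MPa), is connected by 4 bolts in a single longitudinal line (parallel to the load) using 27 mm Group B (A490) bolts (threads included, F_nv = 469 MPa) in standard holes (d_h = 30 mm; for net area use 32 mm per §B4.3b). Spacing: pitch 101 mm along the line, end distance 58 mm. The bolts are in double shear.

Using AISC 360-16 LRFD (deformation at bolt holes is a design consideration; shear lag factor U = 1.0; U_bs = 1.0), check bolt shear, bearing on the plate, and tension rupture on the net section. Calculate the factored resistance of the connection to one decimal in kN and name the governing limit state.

555.0 kN (net-section rupture governs)

Bolt shear: A_b = π(27)²/4 = 572.56 mm². φR_n = 0.75 × 469 × 572.56 × 4 × 2 = 1611.2 kN.
Bearing (25 mm plate, F_u = 400 MPa): end bolts L_c = 58 − 30/2 = 43, R_n = min(1.2×43×25×400, 2.4×27×25×400) = 516 kN/bolt; interior L_c = 101 − 30 = 71, R_n = 648 kN/bolt. φR_n = 0.75 × (1×516 + 3×648) = 1845.0 kN.
Tension rupture (net): A_n = (106 − 1×32)×25 = 1850 mm² (U = 1.0, A_e = A_n). φR_n = 0.75 × 400 × 1850 = 555.0 kN.
Governing: min(1611.2, 1845.0, 555.0) = 555.0 kN → net-section rupture.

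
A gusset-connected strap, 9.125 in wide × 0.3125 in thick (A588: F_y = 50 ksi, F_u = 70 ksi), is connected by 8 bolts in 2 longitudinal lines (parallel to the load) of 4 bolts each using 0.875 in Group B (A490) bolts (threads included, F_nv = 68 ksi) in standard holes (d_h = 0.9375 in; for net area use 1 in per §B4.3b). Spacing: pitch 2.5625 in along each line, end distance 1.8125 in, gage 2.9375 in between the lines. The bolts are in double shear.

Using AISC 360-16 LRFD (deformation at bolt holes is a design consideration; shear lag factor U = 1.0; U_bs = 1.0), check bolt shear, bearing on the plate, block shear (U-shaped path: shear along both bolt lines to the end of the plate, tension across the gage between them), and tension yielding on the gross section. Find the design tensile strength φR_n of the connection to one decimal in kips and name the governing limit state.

128.3 kips (gross-section yield governs)

Bolt shear: A_b = π(0.875)²/4 = 0.60132 in². φR_n = 0.75 × 68 × 0.60132 × 8 × 2 = 490.7 kips.
Bearing (0.3125 in plate, F_u = 70 ksi): end bolts L_c = 1.8125 − 0.9375/2 = 1.34375, R_n = min(1.2×1.34375×0.3125×70, 2.4×0.875×0.3125×70) = 35.273 kips/bolt; interior L_c = 2.5625 − 0.9375 = 1.625, R_n = 42.656 kips/bolt. φR_n = 0.75 × (2×35.273 + 6×42.656) = 244.9 kips.
Block shear: shear path 2×[1.8125+3×2.5625] = 2×9.5 in, A_gv = 5.9375, A_nv = 2×(9.5 − 3.5×1)×0.3125 = 3.75 in²; tension across gage: (2.9375 − 1×1)×0.3125 = 0.60547 in². R_n = min(0.6×70×3.75, 0.6×50×5.9375) + 1.0×70×0.60547 = min(157.5, 178.13) + 42.383 = 199.88 kips. φR_n = 0.75 × 199.88 = 149.9 kips.
Tension yield (gross): A_g = 9.125×0.3125 = 2.8516 in². φR_n = 0.90 × 50 × 2.8516 = 128.3 kips.
Governing: min(490.7, 244.9, 149.9, 128.3) = 128.3 kips → gross-section yield.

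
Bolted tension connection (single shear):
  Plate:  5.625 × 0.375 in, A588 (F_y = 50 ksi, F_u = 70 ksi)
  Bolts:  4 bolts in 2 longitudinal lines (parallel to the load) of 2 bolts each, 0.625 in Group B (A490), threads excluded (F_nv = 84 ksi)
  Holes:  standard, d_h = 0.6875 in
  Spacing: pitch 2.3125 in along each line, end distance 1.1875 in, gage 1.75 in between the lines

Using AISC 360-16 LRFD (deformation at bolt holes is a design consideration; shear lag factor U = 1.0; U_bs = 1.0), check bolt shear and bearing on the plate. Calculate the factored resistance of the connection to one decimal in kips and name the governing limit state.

77.3 kips (bolt shear governs)

Bolt shear: A_b = π(0.625)²/4 = 0.3068 in². φR_n = 0.75 × 84 × 0.3068 × 4 × 1 = 77.3 kips.
Bearing (0.375 in plate, F_u = 70 ksi): end bolts L_c = 1.1875 − 0.6875/2 = 0.84375, R_n = min(1.2×0.84375×0.375×70, 2.4×0.625×0.375×70) = 26.578 kips/bolt; interior L_c = 2.3125 − 0.6875 = 1.625, R_n = 39.375 kips/bolt. φR_n = 0.75 × (2×26.578 + 2×39.375) = 98.9 kips.
Governing: min(77.3, 98.9) = 77.3 kips → bolt shear.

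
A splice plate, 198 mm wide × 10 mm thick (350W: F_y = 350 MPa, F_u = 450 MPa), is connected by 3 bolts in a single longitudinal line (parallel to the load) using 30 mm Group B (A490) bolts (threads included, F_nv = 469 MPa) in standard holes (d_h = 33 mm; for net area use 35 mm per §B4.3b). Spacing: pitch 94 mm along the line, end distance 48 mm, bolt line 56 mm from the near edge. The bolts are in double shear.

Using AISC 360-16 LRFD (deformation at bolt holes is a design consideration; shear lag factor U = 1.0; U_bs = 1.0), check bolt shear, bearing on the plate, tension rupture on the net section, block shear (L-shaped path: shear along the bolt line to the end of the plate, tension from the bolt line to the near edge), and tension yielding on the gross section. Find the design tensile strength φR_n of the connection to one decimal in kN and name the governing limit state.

430.7 kN (block shear governs)

Bolt shear: A_b = π(30)²/4 = 706.86 mm². φR_n = 0.75 × 469 × 706.86 × 3 × 2 = 1491.8 kN.
Bearing (10 mm plate, F_u = 450 MPa): end bolts L_c = 48 − 33/2 = 31.5, R_n = min(1.2×31.5×10×450, 2.4×30×10×450) = 170.1 kN/bolt; interior L_c = 94 − 33 = 61, R_n = 324 kN/bolt. φR_n = 0.75 × (1×170.1 + 2×324) = 613.6 kN.
Tension rupture (net): A_n = (198 − 1×35)×10 = 1630 mm² (U = 1.0, A_e = A_n). φR_n = 0.75 × 450 × 1630 = 550.1 kN.
Block shear: shear path 1×[48+2×94] = 1×236 mm, A_gv = 2360, A_nv = 1×(236 − 2.5×35)×10 = 1485 mm²; tension to near edge: (56 − 0.5×35)×10 = 385 mm². R_n = min(0.6×450×1485, 0.6×350×2360) + 1.0×450×385 = min(400.95, 495.6) + 173.25 = 574.2 kN. φR_n = 0.75 × 574.2 = 430.7 kN.
Tension yield (gross): A_g = 198×10 = 1980 mm². φR_n = 0.90 × 350 × 1980 = 623.7 kN.
Governing: min(1491.8, 613.6, 550.1, 430.7, 623.7) = 430.7 kN → block shear.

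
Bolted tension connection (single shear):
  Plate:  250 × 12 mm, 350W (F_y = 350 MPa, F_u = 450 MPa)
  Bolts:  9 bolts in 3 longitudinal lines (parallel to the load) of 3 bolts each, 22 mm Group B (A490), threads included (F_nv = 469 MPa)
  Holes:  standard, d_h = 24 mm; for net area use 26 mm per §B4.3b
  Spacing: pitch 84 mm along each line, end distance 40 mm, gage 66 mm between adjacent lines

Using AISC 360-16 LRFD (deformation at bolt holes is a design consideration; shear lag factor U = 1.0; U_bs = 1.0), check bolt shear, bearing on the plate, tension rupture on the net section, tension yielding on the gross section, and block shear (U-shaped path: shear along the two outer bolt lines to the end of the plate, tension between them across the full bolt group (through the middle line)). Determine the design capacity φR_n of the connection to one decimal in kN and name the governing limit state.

Bolt shear: A_b = π(22)²/4 = 380.13 mm². φR_n = 0.75 × 469 × 380.13 × 9 × 1 = 1203.4 kN.
Bearing (12 mm plate, F_u = 450 MPa): end bolts L_c = 40 − 24/2 = 28, R_n = min(1.2×28×12×450, 2.4×22×12×450) = 181.44 kN/bolt; interior L_c = 84 − 24 = 60, R_n = 285.12 kN/bolt. φR_n = 0.75 × (3×181.44 + 6×285.12) = 1691.3 kN.
Tension rupture (net): A_n = (250 − 3×26)×12 = 2064 mm² (U = 1.0, A_e = A_n). φR_n = 0.75 × 450 × 2064 = 696.6 kN.
Tension yield (gross): A_g = 250×12 = 3000 mm². φR_n = 0.90 × 350 × 3000 = 945.0 kN.
Block shear: shear path 2×[40+2×84] = 2×208 mm, A_gv = 4992, A_nv = 2×(208 − 2.5×26)×12 = 3432 mm²; tension across gage: (132 − 2×26)×12 = 960 mm². R_n = min(0.6×450×3432, 0.6×350×4992) + 1.0×450×960 = min(926.64, 1048.3) + 432 = 1358.6 kN. φR_n = 0.75 × 1358.6 = 1019.0 kN.
Governing: min(1203.4, 1691.3, 696.6, 945.0, 1019.0) = 696.6 kN → net-section rupture.

696.6 kN (net-section rupture governs)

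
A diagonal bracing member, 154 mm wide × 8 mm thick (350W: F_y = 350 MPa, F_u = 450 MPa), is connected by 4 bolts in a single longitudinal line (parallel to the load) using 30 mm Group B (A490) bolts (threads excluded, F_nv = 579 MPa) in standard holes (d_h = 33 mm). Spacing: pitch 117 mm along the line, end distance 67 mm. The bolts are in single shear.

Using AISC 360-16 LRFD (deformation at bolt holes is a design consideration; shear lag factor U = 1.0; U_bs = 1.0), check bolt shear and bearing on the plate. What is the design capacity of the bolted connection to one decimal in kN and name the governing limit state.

Bolt shear: A_b = π(30)²/4 = 706.86 mm². φR_n = 0.75 × 579 × 706.86 × 4 × 1 = 1227.8 kN.
Bearing (8 mm plate, F_u = 450 MPa): end bolts L_c = 67 − 33/2 = 50.5, R_n = min(1.2×50.5×8×450, 2.4×30×8×450) = 218.16 kN/bolt; interior L_c = 117 − 33 = 84, R_n = 259.2 kN/bolt. φR_n = 0.75 × (1×218.16 + 3×259.2) = 746.8 kN.
Governing: min(1227.8, 746.8) = 746.8 kN → bearing.

746.8 kN (bearing governs)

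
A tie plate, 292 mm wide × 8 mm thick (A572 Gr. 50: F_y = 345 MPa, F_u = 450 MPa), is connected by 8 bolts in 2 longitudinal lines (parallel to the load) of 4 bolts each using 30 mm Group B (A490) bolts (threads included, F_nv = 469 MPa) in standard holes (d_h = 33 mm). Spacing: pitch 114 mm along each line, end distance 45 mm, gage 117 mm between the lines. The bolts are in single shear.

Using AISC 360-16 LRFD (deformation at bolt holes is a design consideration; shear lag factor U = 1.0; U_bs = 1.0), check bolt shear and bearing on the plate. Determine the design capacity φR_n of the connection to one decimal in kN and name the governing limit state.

1351.1 kN (bearing governs)

Bolt shear: A_b = π(30)²/4 = 706.86 mm². φR_n = 0.75 × 469 × 706.86 × 8 × 1 = 1989.1 kN.
Bearing (8 mm plate, F_u = 450 MPa): end bolts L_c = 45 − 33/2 = 28.5, R_n = min(1.2×28.5×8×450, 2.4×30×8×450) = 123.12 kN/bolt; interior L_c = 114 − 33 = 81, R_n = 259.2 kN/bolt. φR_n = 0.75 × (2×123.12 + 6×259.2) = 1351.1 kN.
Governing: min(1989.1, 1351.1) = 1351.1 kN → bearing.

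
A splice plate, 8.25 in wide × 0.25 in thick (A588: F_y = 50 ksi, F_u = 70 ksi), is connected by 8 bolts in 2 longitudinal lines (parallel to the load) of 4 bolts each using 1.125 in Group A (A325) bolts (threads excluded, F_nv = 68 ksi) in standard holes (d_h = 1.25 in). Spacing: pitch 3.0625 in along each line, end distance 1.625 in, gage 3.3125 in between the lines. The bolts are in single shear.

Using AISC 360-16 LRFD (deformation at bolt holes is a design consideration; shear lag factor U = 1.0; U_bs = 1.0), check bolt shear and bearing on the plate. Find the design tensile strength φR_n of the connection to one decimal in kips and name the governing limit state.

202.8 kips (bearing governs)

Bolt shear: A_b = π(1.125)²/4 = 0.99402 in². φR_n = 0.75 × 68 × 0.99402 × 8 × 1 = 405.6 kips.
Bearing (0.25 in plate, F_u = 70 ksi): end bolts L_c = 1.625 − 1.25/2 = 1, R_n = min(1.2×1×0.25×70, 2.4×1.125×0.25×70) = 21 kips/bolt; interior L_c = 3.0625 − 1.25 = 1.8125, R_n = 38.063 kips/bolt. φR_n = 0.75 × (2×21 + 6×38.063) = 202.8 kips.
Governing: min(405.6, 202.8) = 202.8 kips → bearing.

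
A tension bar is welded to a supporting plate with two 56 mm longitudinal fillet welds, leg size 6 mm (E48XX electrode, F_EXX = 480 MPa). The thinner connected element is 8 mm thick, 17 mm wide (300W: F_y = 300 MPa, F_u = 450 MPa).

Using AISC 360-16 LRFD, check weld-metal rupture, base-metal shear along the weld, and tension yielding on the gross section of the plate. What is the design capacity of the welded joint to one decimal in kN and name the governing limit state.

Weld metal: throat = 0.707×6 = 4.242 mm, L = 2×56 = 112 mm. φR_n = 0.75 × 0.6 × 480 × 4.242 × 112 = 102.6 kN.
Base metal shear (8 mm plate): yield φR_n = 1.0×0.6×300×8×112 = 161.3 kN; rupture φR_n = 0.75×0.6×450×8×112 = 181.4 kN; take 161.3 kN (yield).
Tension yield (gross): A_g = 17×8 = 136 mm². φR_n = 0.90 × 300 × 136 = 36.7 kN.
Governing: min(102.6, 161.3, 36.7) = 36.7 kN → gross-section yield.

36.7 kN (gross-section yield governs)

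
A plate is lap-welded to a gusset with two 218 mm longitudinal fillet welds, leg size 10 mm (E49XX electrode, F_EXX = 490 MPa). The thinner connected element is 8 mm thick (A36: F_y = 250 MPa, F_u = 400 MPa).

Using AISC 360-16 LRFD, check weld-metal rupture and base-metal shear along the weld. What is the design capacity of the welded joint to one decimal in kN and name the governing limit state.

523.2 kN (base-metal shear governs)

Weld metal: throat = 0.707×10 = 7.07 mm, L = 2×218 = 436 mm. φR_n = 0.75 × 0.6 × 490 × 7.07 × 436 = 679.7 kN.
Base metal shear (8 mm plate): yield φR_n = 1.0×0.6×250×8×436 = 523.2 kN; rupture φR_n = 0.75×0.6×400×8×436 = 627.8 kN; take 523.2 kN (yield).
Governing: min(679.7, 523.2) = 523.2 kN → base-metal shear.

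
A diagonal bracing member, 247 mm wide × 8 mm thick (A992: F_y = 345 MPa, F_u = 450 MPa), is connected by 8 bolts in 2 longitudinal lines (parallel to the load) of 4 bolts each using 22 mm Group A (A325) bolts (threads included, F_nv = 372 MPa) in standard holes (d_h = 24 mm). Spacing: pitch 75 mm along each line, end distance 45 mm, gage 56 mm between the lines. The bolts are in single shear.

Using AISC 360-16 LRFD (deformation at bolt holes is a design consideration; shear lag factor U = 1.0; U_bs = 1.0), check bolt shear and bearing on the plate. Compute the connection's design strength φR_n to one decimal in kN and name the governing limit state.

Bolt shear: A_b = π(22)²/4 = 380.13 mm². φR_n = 0.75 × 372 × 380.13 × 8 × 1 = 848.5 kN.
Bearing (8 mm plate, F_u = 450 MPa): end bolts L_c = 45 − 24/2 = 33, R_n = min(1.2×33×8×450, 2.4×22×8×450) = 142.56 kN/bolt; interior L_c = 75 − 24 = 51, R_n = 190.08 kN/bolt. φR_n = 0.75 × (2×142.56 + 6×190.08) = 1069.2 kN.
Governing: min(848.5, 1069.2) = 848.5 kN → bolt shear.

848.5 kN (bolt shear governs)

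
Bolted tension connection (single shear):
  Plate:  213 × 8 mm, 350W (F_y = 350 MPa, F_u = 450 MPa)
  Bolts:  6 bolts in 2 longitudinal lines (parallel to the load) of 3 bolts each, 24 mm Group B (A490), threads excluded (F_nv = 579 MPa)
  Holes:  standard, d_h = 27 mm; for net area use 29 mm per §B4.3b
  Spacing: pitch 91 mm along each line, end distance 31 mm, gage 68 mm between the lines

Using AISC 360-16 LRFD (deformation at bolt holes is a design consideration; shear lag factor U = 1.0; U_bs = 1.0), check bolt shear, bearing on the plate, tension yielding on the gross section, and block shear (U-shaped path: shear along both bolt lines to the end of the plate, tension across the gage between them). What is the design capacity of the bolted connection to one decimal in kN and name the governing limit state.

536.8 kN (gross-section yield governs)

Bolt shear: A_b = π(24)²/4 = 452.39 mm². φR_n = 0.75 × 579 × 452.39 × 6 × 1 = 1178.7 kN.
Bearing (8 mm plate, F_u = 450 MPa): end bolts L_c = 31 − 27/2 = 17.5, R_n = min(1.2×17.5×8×450, 2.4×24×8×450) = 75.6 kN/bolt; interior L_c = 91 − 27 = 64, R_n = 207.36 kN/bolt. φR_n = 0.75 × (2×75.6 + 4×207.36) = 735.5 kN.
Tension yield (gross): A_g = 213×8 = 1704 mm². φR_n = 0.90 × 350 × 1704 = 536.8 kN.
Block shear: shear path 2×[31+2×91] = 2×213 mm, A_gv = 3408, A_nv = 2×(213 − 2.5×29)×8 = 2248 mm²; tension across gage: (68 − 1×29)×8 = 312 mm². R_n = min(0.6×450×2248, 0.6×350×3408) + 1.0×450×312 = min(606.96, 715.68) + 140.4 = 747.36 kN. φR_n = 0.75 × 747.36 = 560.5 kN.
Governing: min(1178.7, 735.5, 536.8, 560.5) = 536.8 kN → gross-section yield.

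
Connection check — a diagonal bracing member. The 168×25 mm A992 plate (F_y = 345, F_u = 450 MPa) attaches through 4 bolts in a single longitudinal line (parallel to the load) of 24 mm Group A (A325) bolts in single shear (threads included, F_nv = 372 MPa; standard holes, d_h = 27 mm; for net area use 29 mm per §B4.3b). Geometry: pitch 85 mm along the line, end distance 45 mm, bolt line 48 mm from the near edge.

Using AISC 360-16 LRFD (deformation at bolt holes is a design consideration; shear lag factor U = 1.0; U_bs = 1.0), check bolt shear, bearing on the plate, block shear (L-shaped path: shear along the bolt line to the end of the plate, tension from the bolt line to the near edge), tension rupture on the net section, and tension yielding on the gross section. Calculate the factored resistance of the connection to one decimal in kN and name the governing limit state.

Bolt shear: A_b = π(24)²/4 = 452.39 mm². φR_n = 0.75 × 372 × 452.39 × 4 × 1 = 504.9 kN.
Bearing (25 mm plate, F_u = 450 MPa): end bolts L_c = 45 − 27/2 = 31.5, R_n = min(1.2×31.5×25×450, 2.4×24×25×450) = 425.25 kN/bolt; interior L_c = 85 − 27 = 58, R_n = 648 kN/bolt. φR_n = 0.75 × (1×425.25 + 3×648) = 1776.9 kN.
Block shear: shear path 1×[45+3×85] = 1×300 mm, A_gv = 7500, A_nv = 1×(300 − 3.5×29)×25 = 4962.5 mm²; tension to near edge: (48 − 0.5×29)×25 = 837.5 mm². R_n = min(0.6×450×4962.5, 0.6×345×7500) + 1.0×450×837.5 = min(1339.9, 1552.5) + 376.88 = 1716.8 kN. φR_n = 0.75 × 1716.8 = 1287.6 kN.
Tension rupture (net): A_n = (168 − 1×29)×25 = 3475 mm² (U = 1.0, A_e = A_n). φR_n = 0.75 × 450 × 3475 = 1172.8 kN.
Tension yield (gross): A_g = 168×25 = 4200 mm². φR_n = 0.90 × 345 × 4200 = 1304.1 kN.
Governing: min(504.9, 1776.9, 1287.6, 1172.8, 1304.1) = 504.9 kN → bolt shear.

504.9 kN (bolt shear governs)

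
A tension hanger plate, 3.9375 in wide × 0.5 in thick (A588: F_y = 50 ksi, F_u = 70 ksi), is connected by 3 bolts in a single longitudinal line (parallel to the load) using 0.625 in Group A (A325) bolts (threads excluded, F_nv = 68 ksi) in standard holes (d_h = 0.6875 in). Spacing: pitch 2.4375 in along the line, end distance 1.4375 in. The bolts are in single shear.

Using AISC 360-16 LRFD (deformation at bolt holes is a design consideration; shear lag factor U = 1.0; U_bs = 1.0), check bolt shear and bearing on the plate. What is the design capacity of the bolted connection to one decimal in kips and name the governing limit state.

46.9 kips (bolt shear governs)

Bolt shear: A_b = π(0.625)²/4 = 0.3068 in². φR_n = 0.75 × 68 × 0.3068 × 3 × 1 = 46.9 kips.
Bearing (0.5 in plate, F_u = 70 ksi): end bolts L_c = 1.4375 − 0.6875/2 = 1.09375, R_n = min(1.2×1.09375×0.5×70, 2.4×0.625×0.5×70) = 45.938 kips/bolt; interior L_c = 2.4375 − 0.6875 = 1.75, R_n = 52.5 kips/bolt. φR_n = 0.75 × (1×45.938 + 2×52.5) = 113.2 kips.
Governing: min(46.9, 113.2) = 46.9 kips → bolt shear.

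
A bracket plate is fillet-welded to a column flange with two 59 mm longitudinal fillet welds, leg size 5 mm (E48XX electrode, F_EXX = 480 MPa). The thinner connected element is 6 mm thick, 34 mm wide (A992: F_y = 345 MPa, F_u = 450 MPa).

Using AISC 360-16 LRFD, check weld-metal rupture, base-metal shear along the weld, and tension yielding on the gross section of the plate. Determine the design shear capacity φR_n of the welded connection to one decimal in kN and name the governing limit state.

63.3 kN (gross-section yield governs)

Weld metal: throat = 0.707×5 = 3.535 mm, L = 2×59 = 118 mm. φR_n = 0.75 × 0.6 × 480 × 3.535 × 118 = 90.1 kN.
Base metal shear (6 mm plate): yield φR_n = 1.0×0.6×345×6×118 = 146.6 kN; rupture φR_n = 0.75×0.6×450×6×118 = 143.4 kN; take 143.4 kN (rupture).
Tension yield (gross): A_g = 34×6 = 204 mm². φR_n = 0.90 × 345 × 204 = 63.3 kN.
Governing: min(90.1, 143.4, 63.3) = 63.3 kN → gross-section yield.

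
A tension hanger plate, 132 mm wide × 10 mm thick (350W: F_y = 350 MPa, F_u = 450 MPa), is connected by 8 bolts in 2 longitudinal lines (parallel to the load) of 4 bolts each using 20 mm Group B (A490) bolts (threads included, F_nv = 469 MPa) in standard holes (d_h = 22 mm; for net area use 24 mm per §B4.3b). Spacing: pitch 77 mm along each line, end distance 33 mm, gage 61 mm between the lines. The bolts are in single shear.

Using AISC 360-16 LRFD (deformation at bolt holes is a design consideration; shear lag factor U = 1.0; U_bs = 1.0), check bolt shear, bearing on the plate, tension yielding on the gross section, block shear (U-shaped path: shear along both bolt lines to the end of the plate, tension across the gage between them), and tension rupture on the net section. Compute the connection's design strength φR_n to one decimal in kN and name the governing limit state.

283.5 kN (net-section rupture governs)

Bolt shear: A_b = π(20)²/4 = 314.16 mm². φR_n = 0.75 × 469 × 314.16 × 8 × 1 = 884.0 kN.
Bearing (10 mm plate, F_u = 450 MPa): end bolts L_c = 33 − 22/2 = 22, R_n = min(1.2×22×10×450, 2.4×20×10×450) = 118.8 kN/bolt; interior L_c = 77 − 22 = 55, R_n = 216 kN/bolt. φR_n = 0.75 × (2×118.8 + 6×216) = 1150.2 kN.
Tension yield (gross): A_g = 132×10 = 1320 mm². φR_n = 0.90 × 350 × 1320 = 415.8 kN.
Block shear: shear path 2×[33+3×77] = 2×264 mm, A_gv = 5280, A_nv = 2×(264 − 3.5×24)×10 = 3600 mm²; tension across gage: (61 − 1×24)×10 = 370 mm². R_n = min(0.6×450×3600, 0.6×350×5280) + 1.0×450×370 = min(972, 1108.8) + 166.5 = 1138.5 kN. φR_n = 0.75 × 1138.5 = 853.9 kN.
Tension rupture (net): A_n = (132 − 2×24)×10 = 840 mm² (U = 1.0, A_e = A_n). φR_n = 0.75 × 450 × 840 = 283.5 kN.
Governing: min(884.0, 1150.2, 415.8, 853.9, 283.5) = 283.5 kN → net-section rupture.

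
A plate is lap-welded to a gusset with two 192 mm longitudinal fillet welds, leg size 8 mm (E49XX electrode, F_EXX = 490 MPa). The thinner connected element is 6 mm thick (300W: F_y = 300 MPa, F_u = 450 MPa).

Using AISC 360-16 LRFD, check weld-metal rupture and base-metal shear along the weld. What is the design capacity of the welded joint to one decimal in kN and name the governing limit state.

414.7 kN (base-metal shear governs)

Weld metal: throat = 0.707×8 = 5.656 mm, L = 2×192 = 384 mm. φR_n = 0.75 × 0.6 × 490 × 5.656 × 384 = 478.9 kN.
Base metal shear (6 mm plate): yield φR_n = 1.0×0.6×300×6×384 = 414.7 kN; rupture φR_n = 0.75×0.6×450×6×384 = 466.6 kN; take 414.7 kN (yield).
Governing: min(478.9, 414.7) = 414.7 kN → base-metal shear.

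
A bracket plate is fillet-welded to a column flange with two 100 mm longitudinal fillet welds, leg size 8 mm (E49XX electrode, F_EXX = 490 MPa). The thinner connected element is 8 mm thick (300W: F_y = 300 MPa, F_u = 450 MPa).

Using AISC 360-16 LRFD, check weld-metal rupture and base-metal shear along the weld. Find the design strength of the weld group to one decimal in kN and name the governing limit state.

Weld metal: throat = 0.707×8 = 5.656 mm, L = 2×100 = 200 mm. φR_n = 0.75 × 0.6 × 490 × 5.656 × 200 = 249.4 kN.
Base metal shear (8 mm plate): yield φR_n = 1.0×0.6×300×8×200 = 288.0 kN; rupture φR_n = 0.75×0.6×450×8×200 = 324.0 kN; take 288.0 kN (yield).
Governing: min(249.4, 288.0) = 249.4 kN → weld metal.

249.4 kN (weld metal governs)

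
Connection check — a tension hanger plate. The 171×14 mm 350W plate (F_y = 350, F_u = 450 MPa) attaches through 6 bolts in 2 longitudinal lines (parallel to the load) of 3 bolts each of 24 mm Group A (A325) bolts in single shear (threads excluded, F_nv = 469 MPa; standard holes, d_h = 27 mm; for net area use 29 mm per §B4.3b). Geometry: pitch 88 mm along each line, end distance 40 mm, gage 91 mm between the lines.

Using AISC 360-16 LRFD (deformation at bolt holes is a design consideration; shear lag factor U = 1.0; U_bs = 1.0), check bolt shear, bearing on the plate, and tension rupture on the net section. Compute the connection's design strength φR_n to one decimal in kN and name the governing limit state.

533.9 kN (net-section rupture governs)

Bolt shear: A_b = π(24)²/4 = 452.39 mm². φR_n = 0.75 × 469 × 452.39 × 6 × 1 = 954.8 kN.
Bearing (14 mm plate, F_u = 450 MPa): end bolts L_c = 40 − 27/2 = 26.5, R_n = min(1.2×26.5×14×450, 2.4×24×14×450) = 200.34 kN/bolt; interior L_c = 88 − 27 = 61, R_n = 362.88 kN/bolt. φR_n = 0.75 × (2×200.34 + 4×362.88) = 1389.2 kN.
Tension rupture (net): A_n = (171 − 2×29)×14 = 1582 mm² (U = 1.0, A_e = A_n). φR_n = 0.75 × 450 × 1582 = 533.9 kN.
Governing: min(954.8, 1389.2, 533.9) = 533.9 kN → net-section rupture.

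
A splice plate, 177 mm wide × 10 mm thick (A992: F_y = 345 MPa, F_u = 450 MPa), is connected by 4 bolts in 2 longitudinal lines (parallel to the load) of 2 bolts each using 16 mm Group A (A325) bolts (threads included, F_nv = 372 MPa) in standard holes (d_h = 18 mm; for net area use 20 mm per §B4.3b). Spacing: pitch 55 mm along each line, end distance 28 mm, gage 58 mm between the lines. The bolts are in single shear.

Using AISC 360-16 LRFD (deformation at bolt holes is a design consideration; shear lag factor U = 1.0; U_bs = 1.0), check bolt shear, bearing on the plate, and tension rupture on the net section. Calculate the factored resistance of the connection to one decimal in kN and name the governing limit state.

224.4 kN (bolt shear governs)

Bolt shear: A_b = π(16)²/4 = 201.06 mm². φR_n = 0.75 × 372 × 201.06 × 4 × 1 = 224.4 kN.
Bearing (10 mm plate, F_u = 450 MPa): end bolts L_c = 28 − 18/2 = 19, R_n = min(1.2×19×10×450, 2.4×16×10×450) = 102.6 kN/bolt; interior L_c = 55 − 18 = 37, R_n = 172.8 kN/bolt. φR_n = 0.75 × (2×102.6 + 2×172.8) = 413.1 kN.
Tension rupture (net): A_n = (177 − 2×20)×10 = 1370 mm² (U = 1.0, A_e = A_n). φR_n = 0.75 × 450 × 1370 = 462.4 kN.
Governing: min(224.4, 413.1, 462.4) = 224.4 kN → bolt shear.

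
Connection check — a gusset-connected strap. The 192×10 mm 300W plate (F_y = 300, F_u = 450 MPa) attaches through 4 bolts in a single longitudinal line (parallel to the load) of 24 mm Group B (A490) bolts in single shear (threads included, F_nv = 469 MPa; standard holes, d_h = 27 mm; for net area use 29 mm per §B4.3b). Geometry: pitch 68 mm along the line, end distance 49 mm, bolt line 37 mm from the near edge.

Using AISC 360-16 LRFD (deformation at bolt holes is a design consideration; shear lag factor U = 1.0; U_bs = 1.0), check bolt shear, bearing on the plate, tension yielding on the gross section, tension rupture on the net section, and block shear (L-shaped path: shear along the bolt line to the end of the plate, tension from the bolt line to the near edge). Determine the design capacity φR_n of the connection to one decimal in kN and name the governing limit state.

382.7 kN (block shear governs)

Bolt shear: A_b = π(24)²/4 = 452.39 mm². φR_n = 0.75 × 469 × 452.39 × 4 × 1 = 636.5 kN.
Bearing (10 mm plate, F_u = 450 MPa): end bolts L_c = 49 − 27/2 = 35.5, R_n = min(1.2×35.5×10×450, 2.4×24×10×450) = 191.7 kN/bolt; interior L_c = 68 − 27 = 41, R_n = 221.4 kN/bolt. φR_n = 0.75 × (1×191.7 + 3×221.4) = 641.9 kN.
Tension yield (gross): A_g = 192×10 = 1920 mm². φR_n = 0.90 × 300 × 1920 = 518.4 kN.
Tension rupture (net): A_n = (192 − 1×29)×10 = 1630 mm² (U = 1.0, A_e = A_n). φR_n = 0.75 × 450 × 1630 = 550.1 kN.
Block shear: shear path 1×[49+3×68] = 1×253 mm, A_gv = 2530, A_nv = 1×(253 − 3.5×29)×10 = 1515 mm²; tension to near edge: (37 − 0.5×29)×10 = 225 mm². R_n = min(0.6×450×1515, 0.6×300×2530) + 1.0×450×225 = min(409.05, 455.4) + 101.25 = 510.3 kN. φR_n = 0.75 × 510.3 = 382.7 kN.
Governing: min(636.5, 641.9, 518.4, 550.1, 382.7) = 382.7 kN → block shear.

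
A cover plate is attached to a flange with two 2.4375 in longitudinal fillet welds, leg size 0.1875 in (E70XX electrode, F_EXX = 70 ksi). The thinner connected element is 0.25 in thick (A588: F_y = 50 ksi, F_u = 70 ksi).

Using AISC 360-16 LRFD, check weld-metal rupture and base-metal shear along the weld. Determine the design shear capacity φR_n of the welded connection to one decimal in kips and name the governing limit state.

20.4 kips (weld metal governs)

Weld metal: throat = 0.707×0.1875 = 0.13256 in, L = 2×2.4375 = 4.875 in. φR_n = 0.75 × 0.6 × 70 × 0.13256 × 4.875 = 20.4 kips.
Base metal shear (0.25 in plate): yield φR_n = 1.0×0.6×50×0.25×4.875 = 36.6 kips; rupture φR_n = 0.75×0.6×70×0.25×4.875 = 38.4 kips; take 36.6 kips (yield).
Governing: min(20.4, 36.6) = 20.4 kips → weld metal.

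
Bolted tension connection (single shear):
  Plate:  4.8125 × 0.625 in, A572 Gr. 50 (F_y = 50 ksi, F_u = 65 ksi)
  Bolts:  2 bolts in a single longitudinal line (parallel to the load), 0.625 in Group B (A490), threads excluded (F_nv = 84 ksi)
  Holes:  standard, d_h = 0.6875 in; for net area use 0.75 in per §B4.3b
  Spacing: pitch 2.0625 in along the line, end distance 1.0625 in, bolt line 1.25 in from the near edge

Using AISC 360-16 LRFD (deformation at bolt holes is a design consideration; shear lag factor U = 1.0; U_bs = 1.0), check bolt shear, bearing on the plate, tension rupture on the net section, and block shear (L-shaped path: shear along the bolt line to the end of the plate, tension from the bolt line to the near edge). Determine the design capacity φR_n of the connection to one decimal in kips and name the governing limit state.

Bolt shear: A_b = π(0.625)²/4 = 0.3068 in². φR_n = 0.75 × 84 × 0.3068 × 2 × 1 = 38.7 kips.
Bearing (0.625 in plate, F_u = 65 ksi): end bolts L_c = 1.0625 − 0.6875/2 = 0.71875, R_n = min(1.2×0.71875×0.625×65, 2.4×0.625×0.625×65) = 35.039 kips/bolt; interior L_c = 2.0625 − 0.6875 = 1.375, R_n = 60.938 kips/bolt. φR_n = 0.75 × (1×35.039 + 1×60.938) = 72.0 kips.
Tension rupture (net): A_n = (4.8125 − 1×0.75)×0.625 = 2.5391 in² (U = 1.0, A_e = A_n). φR_n = 0.75 × 65 × 2.5391 = 123.8 kips.
Block shear: shear path 1×[1.0625+1×2.0625] = 1×3.125 in, A_gv = 1.9531, A_nv = 1×(3.125 − 1.5×0.75)×0.625 = 1.25 in²; tension to near edge: (1.25 − 0.5×0.75)×0.625 = 0.54688 in². R_n = min(0.6×65×1.25, 0.6×50×1.9531) + 1.0×65×0.54688 = min(48.75, 58.593) + 35.547 = 84.297 kips. φR_n = 0.75 × 84.297 = 63.2 kips.
Governing: min(38.7, 72.0, 123.8, 63.2) = 38.7 kips → bolt shear.

38.7 kips (bolt shear governs)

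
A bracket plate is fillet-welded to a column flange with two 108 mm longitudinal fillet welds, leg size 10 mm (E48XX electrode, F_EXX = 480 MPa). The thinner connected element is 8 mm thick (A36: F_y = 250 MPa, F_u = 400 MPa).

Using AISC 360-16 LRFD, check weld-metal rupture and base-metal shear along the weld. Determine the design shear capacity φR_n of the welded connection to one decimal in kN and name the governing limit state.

Weld metal: throat = 0.707×10 = 7.07 mm, L = 2×108 = 216 mm. φR_n = 0.75 × 0.6 × 480 × 7.07 × 216 = 329.9 kN.
Base metal shear (8 mm plate): yield φR_n = 1.0×0.6×250×8×216 = 259.2 kN; rupture φR_n = 0.75×0.6×400×8×216 = 311.0 kN; take 259.2 kN (yield).
Governing: min(329.9, 259.2) = 259.2 kN → base-metal shear.

259.2 kN (base-metal shear governs)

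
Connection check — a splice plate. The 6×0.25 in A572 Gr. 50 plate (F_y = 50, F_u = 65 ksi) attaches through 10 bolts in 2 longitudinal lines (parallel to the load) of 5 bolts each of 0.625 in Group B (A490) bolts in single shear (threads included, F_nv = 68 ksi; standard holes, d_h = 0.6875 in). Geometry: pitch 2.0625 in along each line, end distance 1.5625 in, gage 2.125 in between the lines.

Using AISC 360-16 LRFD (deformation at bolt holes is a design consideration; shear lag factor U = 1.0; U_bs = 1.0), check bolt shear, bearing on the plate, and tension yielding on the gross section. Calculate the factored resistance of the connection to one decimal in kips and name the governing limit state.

Bolt shear: A_b = π(0.625)²/4 = 0.3068 in². φR_n = 0.75 × 68 × 0.3068 × 10 × 1 = 156.5 kips.
Bearing (0.25 in plate, F_u = 65 ksi): end bolts L_c = 1.5625 − 0.6875/2 = 1.21875, R_n = min(1.2×1.21875×0.25×65, 2.4×0.625×0.25×65) = 23.766 kips/bolt; interior L_c = 2.0625 − 0.6875 = 1.375, R_n = 24.375 kips/bolt. φR_n = 0.75 × (2×23.766 + 8×24.375) = 181.9 kips.
Tension yield (gross): A_g = 6×0.25 = 1.5 in². φR_n = 0.90 × 50 × 1.5 = 67.5 kips.
Governing: min(156.5, 181.9, 67.5) = 67.5 kips → gross-section yield.

67.5 kips (gross-section yield governs)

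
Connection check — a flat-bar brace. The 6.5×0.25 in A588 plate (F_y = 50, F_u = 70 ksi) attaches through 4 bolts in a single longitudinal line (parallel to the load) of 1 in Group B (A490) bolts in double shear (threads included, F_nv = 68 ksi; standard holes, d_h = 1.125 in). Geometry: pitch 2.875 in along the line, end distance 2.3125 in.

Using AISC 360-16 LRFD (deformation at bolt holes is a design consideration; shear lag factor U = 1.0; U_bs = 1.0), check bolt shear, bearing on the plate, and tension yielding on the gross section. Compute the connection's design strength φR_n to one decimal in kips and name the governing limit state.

73.1 kips (gross-section yield governs)

Bolt shear: A_b = π(1)²/4 = 0.7854 in². φR_n = 0.75 × 68 × 0.7854 × 4 × 2 = 320.4 kips.
Bearing (0.25 in plate, F_u = 70 ksi): end bolts L_c = 2.3125 − 1.125/2 = 1.75, R_n = min(1.2×1.75×0.25×70, 2.4×1×0.25×70) = 36.75 kips/bolt; interior L_c = 2.875 − 1.125 = 1.75, R_n = 36.75 kips/bolt. φR_n = 0.75 × (1×36.75 + 3×36.75) = 110.3 kips.
Tension yield (gross): A_g = 6.5×0.25 = 1.625 in². φR_n = 0.90 × 50 × 1.625 = 73.1 kips.
Governing: min(320.4, 110.3, 73.1) = 73.1 kips → gross-section yield.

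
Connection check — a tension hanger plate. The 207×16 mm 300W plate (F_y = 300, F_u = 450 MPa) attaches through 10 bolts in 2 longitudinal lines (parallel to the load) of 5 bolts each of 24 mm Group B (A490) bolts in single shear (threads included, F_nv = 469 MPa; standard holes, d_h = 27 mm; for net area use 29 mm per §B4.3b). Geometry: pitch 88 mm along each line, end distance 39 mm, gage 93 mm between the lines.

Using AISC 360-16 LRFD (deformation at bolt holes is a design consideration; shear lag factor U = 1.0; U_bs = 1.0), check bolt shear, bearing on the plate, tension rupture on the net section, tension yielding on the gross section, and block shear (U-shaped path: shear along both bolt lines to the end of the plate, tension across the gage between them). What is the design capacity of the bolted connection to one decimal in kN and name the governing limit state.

Bolt shear: A_b = π(24)²/4 = 452.39 mm². φR_n = 0.75 × 469 × 452.39 × 10 × 1 = 1591.3 kN.
Bearing (16 mm plate, F_u = 450 MPa): end bolts L_c = 39 − 27/2 = 25.5, R_n = min(1.2×25.5×16×450, 2.4×24×16×450) = 220.32 kN/bolt; interior L_c = 88 − 27 = 61, R_n = 414.72 kN/bolt. φR_n = 0.75 × (2×220.32 + 8×414.72) = 2818.8 kN.
Tension rupture (net): A_n = (207 − 2×29)×16 = 2384 mm² (U = 1.0, A_e = A_n). φR_n = 0.75 × 450 × 2384 = 804.6 kN.
Tension yield (gross): A_g = 207×16 = 3312 mm². φR_n = 0.90 × 300 × 3312 = 894.2 kN.
Block shear: shear path 2×[39+4×88] = 2×391 mm, A_gv = 12512, A_nv = 2×(391 − 4.5×29)×16 = 8336 mm²; tension across gage: (93 − 1×29)×16 = 1024 mm². R_n = min(0.6×450×8336, 0.6×300×12512) + 1.0×450×1024 = min(2250.7, 2252.2) + 460.8 = 2711.5 kN. φR_n = 0.75 × 2711.5 = 2033.6 kN.
Governing: min(1591.3, 2818.8, 804.6, 894.2, 2033.6) = 804.6 kN → net-section rupture.

804.6 kN (net-section rupture governs)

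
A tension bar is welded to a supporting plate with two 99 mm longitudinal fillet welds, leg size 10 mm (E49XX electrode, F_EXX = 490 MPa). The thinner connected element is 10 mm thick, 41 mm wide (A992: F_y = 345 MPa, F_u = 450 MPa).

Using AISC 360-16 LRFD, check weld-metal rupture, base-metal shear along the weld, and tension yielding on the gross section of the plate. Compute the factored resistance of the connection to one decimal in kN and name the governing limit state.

127.3 kN (gross-section yield governs)

Weld metal: throat = 0.707×10 = 7.07 mm, L = 2×99 = 198 mm. φR_n = 0.75 × 0.6 × 490 × 7.07 × 198 = 308.7 kN.
Base metal shear (10 mm plate): yield φR_n = 1.0×0.6×345×10×198 = 409.9 kN; rupture φR_n = 0.75×0.6×450×10×198 = 401.0 kN; take 401.0 kN (rupture).
Tension yield (gross): A_g = 41×10 = 410 mm². φR_n = 0.90 × 345 × 410 = 127.3 kN.
Governing: min(308.7, 401.0, 127.3) = 127.3 kN → gross-section yield.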